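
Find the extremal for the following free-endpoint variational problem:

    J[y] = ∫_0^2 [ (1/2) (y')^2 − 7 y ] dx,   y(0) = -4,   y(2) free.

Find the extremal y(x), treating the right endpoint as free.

The Lagrangian L = (1/2) (y')^2 − 7 y gives
    ∂L/∂y = −7,   ∂L/∂y' = y'.
Euler-Lagrange: d/dx(y') − (−7) = 0, i.e. y'' + 7 = 0, so
    y(x) = −(7/2) x^2 + C1 x + C2.
Fixed left endpoint y(0) = -4 ⇒ C2 = -4.
The right endpoint x = 2 is free, so the natural (transversality) condition is ∂L/∂y' |_{x=2} = 0, i.e. y'(2) = 0.
Compute y'(x) = −7 x + C1, so y'(2) = −14 + C1 = 0 ⇒ C1 = 14.
Therefore the extremal is
    y(x) = −(7/2) x^2 + 14 x − 4.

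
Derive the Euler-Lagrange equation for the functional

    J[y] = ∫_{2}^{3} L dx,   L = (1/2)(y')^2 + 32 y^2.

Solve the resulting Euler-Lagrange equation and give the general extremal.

The Lagrangian is L = (1/2)(y')^2 + 32 y^2.
∂L/∂y = 64y.
∂L/∂y' = y'.
The Euler-Lagrange equation d/dx(∂L/∂y') − ∂L/∂y = 0 becomes:
    y'' - 64 y = 0
General solution: y(x) = A e^(8x) + B e^(-8x), where A and B are arbitrary constants fixed by the endpoint conditions.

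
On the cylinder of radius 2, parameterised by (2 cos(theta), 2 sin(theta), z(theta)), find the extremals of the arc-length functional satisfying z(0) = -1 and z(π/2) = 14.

Parameterise the cylinder of radius R = 2 as
    r(θ) = (2 cos θ, 2 sin θ, z(θ)).
The arc-length element is
    ds = sqrt(4 + (dz/dθ)^2) dθ,
so the Lagrangian is L = sqrt(4 + z'^2).
L depends on z' only, not on z or θ, so ∂L/∂z = 0 and
    ∂L/∂z' = z' / sqrt(4 + z'^2).
The Euler-Lagrange equation gives
    d/dθ( z' / sqrt(4 + z'^2) ) = 0,
so z' is constant. Integrating once:
    z(θ) = a θ + b,
a helix on the cylinder (a straight line when the cylinder is unrolled). The constants a, b are determined by the endpoint conditions.
With endpoint conditions z(0) = -1 and z(π/2) = 14: from z(0) = b we get b = -1, and a·π/2 + -1 = 14 gives a = 30/π, so
    z(θ) = (30/π) θ − 1.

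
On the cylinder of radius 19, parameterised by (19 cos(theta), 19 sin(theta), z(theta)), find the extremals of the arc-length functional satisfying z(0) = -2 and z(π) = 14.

Parameterise the cylinder of radius R = 19 as
    r(θ) = (19 cos θ, 19 sin θ, z(θ)).
The arc-length element is
    ds = sqrt(361 + (dz/dθ)^2) dθ,
so the Lagrangian is L = sqrt(361 + z'^2).
L depends on z' only, not on z or θ, so ∂L/∂z = 0 and
    ∂L/∂z' = z' / sqrt(361 + z'^2).
The Euler-Lagrange equation gives
    d/dθ( z' / sqrt(361 + z'^2) ) = 0,
so z' is constant. Integrating once:
    z(θ) = a θ + b,
a helix on the cylinder (a straight line when the cylinder is unrolled). The constants a, b are determined by the endpoint conditions.
With endpoint conditions z(0) = -2 and z(π) = 14: from z(0) = b we get b = -2, and a·π + -2 = 14 gives a = 16/π, so
    z(θ) = (16/π) θ − 2.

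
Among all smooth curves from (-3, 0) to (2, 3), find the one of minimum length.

Arc-length functional: J[y] = ∫ sqrt(1 + (y')^2) dx.
Lagrangian L = sqrt(1 + (y')^2) has no explicit y dependence, so ∂L/∂y = 0 and the Euler-Lagrange equation gives
    d/dx( y' / sqrt(1 + (y')^2) ) = 0  ⇒  y' / sqrt(1 + (y')^2) = const.
Hence y' is constant, so y(x) is affine.
Fitting the endpoints (-3, 0) and (2, 3):
    slope m = (3 − 0) / (2 − (-3)) = 3/5,
    intercept c = 0 − m·(-3) = 9/5.
Extremal: y(x) = (3/5) x + 9/5.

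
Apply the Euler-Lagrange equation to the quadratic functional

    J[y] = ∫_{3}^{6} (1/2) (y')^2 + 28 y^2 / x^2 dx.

The Lagrangian is L = (1/2) (y')^2 + 28 y^2 / x^2.
Compute ∂L/∂y = 56y/x^2, ∂L/∂y' = y'.
The Euler-Lagrange equation d/dx(∂L/∂y') − ∂L/∂y = 0 reduces to
    y'' − 56/x^2 · y = 0  (x > 0).
Its general solution is
    y(x) = A x^8 + B x^(-7),
with A, B fixed by the endpoint conditions.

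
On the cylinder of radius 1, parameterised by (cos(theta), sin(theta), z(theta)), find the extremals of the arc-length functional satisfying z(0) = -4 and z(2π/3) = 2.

Parameterise the cylinder of radius R = 1 as
    r(θ) = (cos θ, sin θ, z(θ)).
The arc-length element is
    ds = sqrt(1 + (dz/dθ)^2) dθ,
so the Lagrangian is L = sqrt(1 + z'^2).
L depends on z' only, not on z or θ, so ∂L/∂z = 0 and
    ∂L/∂z' = z' / sqrt(1 + z'^2).
The Euler-Lagrange equation gives
    d/dθ( z' / sqrt(1 + z'^2) ) = 0,
so z' is constant. Integrating once:
    z(θ) = a θ + b,
a helix on the cylinder (a straight line when the cylinder is unrolled). The constants a, b are determined by the endpoint conditions.
With endpoint conditions z(0) = -4 and z(2π/3) = 2: from z(0) = b we get b = -4, and a·2π/3 + -4 = 2 gives a = 9/π, so
    z(θ) = (9/π) θ − 4.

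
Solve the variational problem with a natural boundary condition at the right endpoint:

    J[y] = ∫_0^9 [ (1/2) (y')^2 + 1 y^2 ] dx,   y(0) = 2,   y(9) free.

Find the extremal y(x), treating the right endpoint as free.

The Lagrangian L = (1/2) (y')^2 + 1 y^2 gives
    ∂L/∂y = 2 y,   ∂L/∂y' = y'.
Euler-Lagrange: y'' − 2 y = 0.
With k = sqrt(2), the general solution is
    y(x) = A cosh(sqrt(2) x) + B sinh(sqrt(2) x).
Fixed left endpoint y(0) = 2 ⇒ A = 2.
The right endpoint x = 9 is free, so the natural (transversality) condition is ∂L/∂y' |_{x=9} = 0, i.e. y'(9) = 0.
Compute y'(x) = A k sinh(k x) + B k cosh(k x), so
    y'(9) = A k sinh(k·9) + B k cosh(k·9) = 0
    ⇒ B = −A tanh(k·9) = − 2 tanh(sqrt(2)·9).
Therefore the extremal is
    y(x) = 2 cosh(sqrt(2) x) − 2 tanh(sqrt(2)·9) sinh(sqrt(2) x).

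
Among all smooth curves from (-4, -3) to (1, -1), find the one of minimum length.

Arc-length functional: J[y] = ∫ sqrt(1 + (y')^2) dx.
Lagrangian L = sqrt(1 + (y')^2) has no explicit y dependence, so ∂L/∂y = 0 and the Euler-Lagrange equation gives
    d/dx( y' / sqrt(1 + (y')^2) ) = 0  ⇒  y' / sqrt(1 + (y')^2) = const.
Hence y' is constant, so y(x) is affine.
Fitting the endpoints (-4, -3) and (1, -1):
    slope m = ((-1) − (-3)) / (1 − (-4)) = 2/5,
    intercept c = (-3) − m·(-4) = -7/5.
Extremal: y(x) = (2/5) x - 7/5.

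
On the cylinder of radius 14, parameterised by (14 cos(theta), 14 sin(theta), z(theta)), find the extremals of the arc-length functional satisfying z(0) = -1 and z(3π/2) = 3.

Parameterise the cylinder of radius R = 14 as
    r(θ) = (14 cos θ, 14 sin θ, z(θ)).
The arc-length element is
    ds = sqrt(196 + (dz/dθ)^2) dθ,
so the Lagrangian is L = sqrt(196 + z'^2).
L depends on z' only, not on z or θ, so ∂L/∂z = 0 and
    ∂L/∂z' = z' / sqrt(196 + z'^2).
The Euler-Lagrange equation gives
    d/dθ( z' / sqrt(196 + z'^2) ) = 0,
so z' is constant. Integrating once:
    z(θ) = a θ + b,
a helix on the cylinder (a straight line when the cylinder is unrolled). The constants a, b are determined by the endpoint conditions.
With endpoint conditions z(0) = -1 and z(3π/2) = 3: from z(0) = b we get b = -1, and a·3π/2 + -1 = 3 gives a = 8/(3π), so
    z(θ) = (8/(3π)) θ − 1.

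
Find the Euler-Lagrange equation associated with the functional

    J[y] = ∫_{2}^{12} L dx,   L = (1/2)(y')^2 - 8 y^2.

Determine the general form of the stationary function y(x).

The Lagrangian is L = (1/2)(y')^2 - 8 y^2.
∂L/∂y = -16y.
∂L/∂y' = y'.
The Euler-Lagrange equation d/dx(∂L/∂y') − ∂L/∂y = 0 becomes:
    y'' + 16 y = 0
General solution: y(x) = A sin(4x) + B cos(4x), where A and B are arbitrary constants fixed by the endpoint conditions.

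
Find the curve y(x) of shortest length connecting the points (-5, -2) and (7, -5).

Arc-length functional: J[y] = ∫ sqrt(1 + (y')^2) dx.
Lagrangian L = sqrt(1 + (y')^2) has no explicit y dependence, so ∂L/∂y = 0 and the Euler-Lagrange equation gives
    d/dx( y' / sqrt(1 + (y')^2) ) = 0  ⇒  y' / sqrt(1 + (y')^2) = const.
Hence y' is constant, so y(x) is affine.
Fitting the endpoints (-5, -2) and (7, -5):
    slope m = ((-5) − (-2)) / (7 − (-5)) = -1/4,
    intercept c = (-2) − m·(-5) = -13/4.
Extremal: y(x) = (-1/4) x - 13/4.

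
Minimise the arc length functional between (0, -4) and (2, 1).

Arc-length functional: J[y] = ∫ sqrt(1 + (y')^2) dx.
Lagrangian L = sqrt(1 + (y')^2) has no explicit y dependence, so ∂L/∂y = 0 and the Euler-Lagrange equation gives
    d/dx( y' / sqrt(1 + (y')^2) ) = 0  ⇒  y' / sqrt(1 + (y')^2) = const.
Hence y' is constant, so y(x) is affine.
Fitting the endpoints (0, -4) and (2, 1):
    slope m = (1 − (-4)) / (2 − 0) = 5/2,
    intercept c = (-4) − m·0 = -4.
Extremal: y(x) = (5/2) x - 4.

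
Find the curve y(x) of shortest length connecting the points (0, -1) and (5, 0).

Arc-length functional: J[y] = ∫ sqrt(1 + (y')^2) dx.
Lagrangian L = sqrt(1 + (y')^2) has no explicit y dependence, so ∂L/∂y = 0 and the Euler-Lagrange equation gives
    d/dx( y' / sqrt(1 + (y')^2) ) = 0  ⇒  y' / sqrt(1 + (y')^2) = const.
Hence y' is constant, so y(x) is affine.
Fitting the endpoints (0, -1) and (5, 0):
    slope m = (0 − (-1)) / (5 − 0) = 1/5,
    intercept c = (-1) − m·0 = -1.
Extremal: y(x) = (1/5) x - 1.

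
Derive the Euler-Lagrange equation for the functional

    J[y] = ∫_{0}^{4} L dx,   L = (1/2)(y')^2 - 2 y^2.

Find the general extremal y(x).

The Lagrangian is L = (1/2)(y')^2 - 2 y^2.
∂L/∂y = -4y.
∂L/∂y' = y'.
The Euler-Lagrange equation d/dx(∂L/∂y') − ∂L/∂y = 0 becomes:
    y'' + 4 y = 0
General solution: y(x) = A sin(2x) + B cos(2x), where A and B are arbitrary constants fixed by the endpoint conditions.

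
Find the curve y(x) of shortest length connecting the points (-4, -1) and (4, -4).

Arc-length functional: J[y] = ∫ sqrt(1 + (y')^2) dx.
Lagrangian L = sqrt(1 + (y')^2) has no explicit y dependence, so ∂L/∂y = 0 and the Euler-Lagrange equation gives
    d/dx( y' / sqrt(1 + (y')^2) ) = 0  ⇒  y' / sqrt(1 + (y')^2) = const.
Hence y' is constant, so y(x) is affine.
Fitting the endpoints (-4, -1) and (4, -4):
    slope m = ((-4) − (-1)) / (4 − (-4)) = -3/8,
    intercept c = (-1) − m·(-4) = -5/2.
Extremal: y(x) = (-3/8) x - 5/2.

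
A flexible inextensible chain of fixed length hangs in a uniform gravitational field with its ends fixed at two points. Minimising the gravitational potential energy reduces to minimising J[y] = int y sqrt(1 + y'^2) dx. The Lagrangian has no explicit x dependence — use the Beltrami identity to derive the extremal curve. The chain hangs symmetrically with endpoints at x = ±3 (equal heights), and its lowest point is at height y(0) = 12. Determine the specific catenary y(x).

The Lagrangian L(y, y') = y sqrt(1 + y'^2) has no explicit x dependence, so the Beltrami identity applies:
    L − y' ∂L/∂y' = C.
Compute ∂L/∂y' = y · y' / sqrt(1 + y'^2). Then
    L − y' ∂L/∂y'
    = y sqrt(1 + y'^2) − y · y'^2 / sqrt(1 + y'^2)
    = y (1 + y'^2 − y'^2) / sqrt(1 + y'^2)
    = y / sqrt(1 + y'^2) = C.
Squaring gives y^2 = C^2 (1 + y'^2), i.e.
    y'^2 = y^2 / C^2 − 1.
Separating variables,
    dy / sqrt(y^2 − C^2) = dx / C,
and integrating gives arccosh(y / C) = (x − a)/C, so
    y(x) = C cosh((x − a)/C),
the catenary. The constants C and a are fixed by the two endpoint conditions (and, for the hanging-chain problem, the length constraint selects C).
Now fit the given data. The endpoints x = ±3 are symmetric at equal height, so the catenary is even about its minimum: a = 0 and y(x) = C cosh(x/C). The lowest point is y(0) = C cosh(0) = C, and we are told y(0) = 12, so C = 12. Therefore
    y(x) = 12 cosh(x/12),
and at the endpoints
    y(±3) = 12 cosh(3/12).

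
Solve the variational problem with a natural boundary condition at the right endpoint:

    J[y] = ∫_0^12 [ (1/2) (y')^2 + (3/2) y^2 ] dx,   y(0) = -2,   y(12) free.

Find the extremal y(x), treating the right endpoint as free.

The Lagrangian L = (1/2) (y')^2 + (3/2) y^2 gives
    ∂L/∂y = 3 y,   ∂L/∂y' = y'.
Euler-Lagrange: y'' − 3 y = 0.
With k = sqrt(3), the general solution is
    y(x) = A cosh(sqrt(3) x) + B sinh(sqrt(3) x).
Fixed left endpoint y(0) = -2 ⇒ A = -2.
The right endpoint x = 12 is free, so the natural (transversality) condition is ∂L/∂y' |_{x=12} = 0, i.e. y'(12) = 0.
Compute y'(x) = A k sinh(k x) + B k cosh(k x), so
    y'(12) = A k sinh(k·12) + B k cosh(k·12) = 0
    ⇒ B = −A tanh(k·12) = 2 tanh(sqrt(3)·12).
Therefore the extremal is
    y(x) = −2 cosh(sqrt(3) x) + 2 tanh(sqrt(3)·12) sinh(sqrt(3) x).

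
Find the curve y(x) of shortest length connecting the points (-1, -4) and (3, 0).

Arc-length functional: J[y] = ∫ sqrt(1 + (y')^2) dx.
Lagrangian L = sqrt(1 + (y')^2) has no explicit y dependence, so ∂L/∂y = 0 and the Euler-Lagrange equation gives
    d/dx( y' / sqrt(1 + (y')^2) ) = 0  ⇒  y' / sqrt(1 + (y')^2) = const.
Hence y' is constant, so y(x) is affine.
Fitting the endpoints (-1, -4) and (3, 0):
    slope m = (0 − (-4)) / (3 − (-1)) = 1,
    intercept c = (-4) − m·(-1) = -3.
Extremal: y(x) = x - 3.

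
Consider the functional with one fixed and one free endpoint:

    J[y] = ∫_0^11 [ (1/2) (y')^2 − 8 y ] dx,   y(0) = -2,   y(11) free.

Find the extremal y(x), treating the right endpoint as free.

The Lagrangian L = (1/2) (y')^2 − 8 y gives
    ∂L/∂y = −8,   ∂L/∂y' = y'.
Euler-Lagrange: d/dx(y') − (−8) = 0, i.e. y'' + 8 = 0, so
    y(x) = −(8/2) x^2 + C1 x + C2.
Fixed left endpoint y(0) = -2 ⇒ C2 = -2.
The right endpoint x = 11 is free, so the natural (transversality) condition is ∂L/∂y' |_{x=11} = 0, i.e. y'(11) = 0.
Compute y'(x) = −8 x + C1, so y'(11) = −88 + C1 = 0 ⇒ C1 = 88.
Therefore the extremal is
    y(x) = −4 x^2 + 88 x − 2.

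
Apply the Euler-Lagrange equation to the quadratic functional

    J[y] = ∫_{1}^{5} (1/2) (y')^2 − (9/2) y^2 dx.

The Lagrangian is L = (1/2) (y')^2 − (9/2) y^2.
Compute ∂L/∂y = -9y, ∂L/∂y' = y'.
The Euler-Lagrange equation d/dx(∂L/∂y') − ∂L/∂y = 0 reduces to
    y'' + 9 y = 0.
Its general solution is
    y(x) = A sin(3x) + B cos(3x),
with A, B fixed by the endpoint conditions.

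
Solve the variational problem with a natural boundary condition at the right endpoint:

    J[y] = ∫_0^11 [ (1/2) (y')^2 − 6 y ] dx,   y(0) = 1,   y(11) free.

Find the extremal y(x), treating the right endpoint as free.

The Lagrangian L = (1/2) (y')^2 − 6 y gives
    ∂L/∂y = −6,   ∂L/∂y' = y'.
Euler-Lagrange: d/dx(y') − (−6) = 0, i.e. y'' + 6 = 0, so
    y(x) = −(6/2) x^2 + C1 x + C2.
Fixed left endpoint y(0) = 1 ⇒ C2 = 1.
The right endpoint x = 11 is free, so the natural (transversality) condition is ∂L/∂y' |_{x=11} = 0, i.e. y'(11) = 0.
Compute y'(x) = −6 x + C1, so y'(11) = −66 + C1 = 0 ⇒ C1 = 66.
Therefore the extremal is
    y(x) = −3 x^2 + 66 x + 1.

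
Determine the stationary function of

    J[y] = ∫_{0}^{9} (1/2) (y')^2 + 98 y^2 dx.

The Lagrangian is L = (1/2) (y')^2 + 98 y^2.
Compute ∂L/∂y = 196y, ∂L/∂y' = y'.
The Euler-Lagrange equation d/dx(∂L/∂y') − ∂L/∂y = 0 reduces to
    y'' − 196 y = 0.
Its general solution is
    y(x) = A e^(14x) + B e^(−14x),
with A, B fixed by the endpoint conditions.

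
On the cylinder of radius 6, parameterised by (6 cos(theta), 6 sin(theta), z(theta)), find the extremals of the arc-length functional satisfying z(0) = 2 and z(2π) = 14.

Parameterise the cylinder of radius R = 6 as
    r(θ) = (6 cos θ, 6 sin θ, z(θ)).
The arc-length element is
    ds = sqrt(36 + (dz/dθ)^2) dθ,
so the Lagrangian is L = sqrt(36 + z'^2).
L depends on z' only, not on z or θ, so ∂L/∂z = 0 and
    ∂L/∂z' = z' / sqrt(36 + z'^2).
The Euler-Lagrange equation gives
    d/dθ( z' / sqrt(36 + z'^2) ) = 0,
so z' is constant. Integrating once:
    z(θ) = a θ + b,
a helix on the cylinder (a straight line when the cylinder is unrolled). The constants a, b are determined by the endpoint conditions.
With endpoint conditions z(0) = 2 and z(2π) = 14: from z(0) = b we get b = 2, and a·2π + 2 = 14 gives a = 6/π, so
    z(θ) = (6/π) θ + 2.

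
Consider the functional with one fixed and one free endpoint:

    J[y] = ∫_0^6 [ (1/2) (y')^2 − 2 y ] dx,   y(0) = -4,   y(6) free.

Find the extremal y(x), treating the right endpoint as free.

The Lagrangian L = (1/2) (y')^2 − 2 y gives
    ∂L/∂y = −2,   ∂L/∂y' = y'.
Euler-Lagrange: d/dx(y') − (−2) = 0, i.e. y'' + 2 = 0, so
    y(x) = −(2/2) x^2 + C1 x + C2.
Fixed left endpoint y(0) = -4 ⇒ C2 = -4.
The right endpoint x = 6 is free, so the natural (transversality) condition is ∂L/∂y' |_{x=6} = 0, i.e. y'(6) = 0.
Compute y'(x) = −2 x + C1, so y'(6) = −12 + C1 = 0 ⇒ C1 = 12.
Therefore the extremal is
    y(x) = −x^2 + 12 x − 4.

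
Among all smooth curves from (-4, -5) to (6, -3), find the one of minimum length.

Arc-length functional: J[y] = ∫ sqrt(1 + (y')^2) dx.
Lagrangian L = sqrt(1 + (y')^2) has no explicit y dependence, so ∂L/∂y = 0 and the Euler-Lagrange equation gives
    d/dx( y' / sqrt(1 + (y')^2) ) = 0  ⇒  y' / sqrt(1 + (y')^2) = const.
Hence y' is constant, so y(x) is affine.
Fitting the endpoints (-4, -5) and (6, -3):
    slope m = ((-3) − (-5)) / (6 − (-4)) = 1/5,
    intercept c = (-5) − m·(-4) = -21/5.
Extremal: y(x) = (1/5) x - 21/5.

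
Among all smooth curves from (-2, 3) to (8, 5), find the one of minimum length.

Arc-length functional: J[y] = ∫ sqrt(1 + (y')^2) dx.
Lagrangian L = sqrt(1 + (y')^2) has no explicit y dependence, so ∂L/∂y = 0 and the Euler-Lagrange equation gives
    d/dx( y' / sqrt(1 + (y')^2) ) = 0  ⇒  y' / sqrt(1 + (y')^2) = const.
Hence y' is constant, so y(x) is affine.
Fitting the endpoints (-2, 3) and (8, 5):
    slope m = (5 − 3) / (8 − (-2)) = 1/5,
    intercept c = 3 − m·(-2) = 17/5.
Extremal: y(x) = (1/5) x + 17/5.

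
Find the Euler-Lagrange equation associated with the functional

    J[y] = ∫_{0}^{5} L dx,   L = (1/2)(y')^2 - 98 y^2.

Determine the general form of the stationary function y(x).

The Lagrangian is L = (1/2)(y')^2 - 98 y^2.
∂L/∂y = -196y.
∂L/∂y' = y'.
The Euler-Lagrange equation d/dx(∂L/∂y') − ∂L/∂y = 0 becomes:
    y'' + 196 y = 0
General solution: y(x) = A sin(14x) + B cos(14x), where A and B are arbitrary constants fixed by the endpoint conditions.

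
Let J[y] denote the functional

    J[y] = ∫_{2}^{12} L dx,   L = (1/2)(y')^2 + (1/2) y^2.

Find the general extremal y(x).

The Lagrangian is L = (1/2)(y')^2 + (1/2) y^2.
∂L/∂y = y.
∂L/∂y' = y'.
The Euler-Lagrange equation d/dx(∂L/∂y') − ∂L/∂y = 0 becomes:
    y'' - y = 0
General solution: y(x) = A e^x + B e^(-x), where A and B are arbitrary constants fixed by the endpoint conditions.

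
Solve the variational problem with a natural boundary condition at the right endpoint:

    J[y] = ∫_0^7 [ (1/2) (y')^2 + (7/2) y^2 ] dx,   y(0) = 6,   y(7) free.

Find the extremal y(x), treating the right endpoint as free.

The Lagrangian L = (1/2) (y')^2 + (7/2) y^2 gives
    ∂L/∂y = 7 y,   ∂L/∂y' = y'.
Euler-Lagrange: y'' − 7 y = 0.
With k = sqrt(7), the general solution is
    y(x) = A cosh(sqrt(7) x) + B sinh(sqrt(7) x).
Fixed left endpoint y(0) = 6 ⇒ A = 6.
The right endpoint x = 7 is free, so the natural (transversality) condition is ∂L/∂y' |_{x=7} = 0, i.e. y'(7) = 0.
Compute y'(x) = A k sinh(k x) + B k cosh(k x), so
    y'(7) = A k sinh(k·7) + B k cosh(k·7) = 0
    ⇒ B = −A tanh(k·7) = − 6 tanh(sqrt(7)·7).
Therefore the extremal is
    y(x) = 6 cosh(sqrt(7) x) − 6 tanh(sqrt(7)·7) sinh(sqrt(7) x).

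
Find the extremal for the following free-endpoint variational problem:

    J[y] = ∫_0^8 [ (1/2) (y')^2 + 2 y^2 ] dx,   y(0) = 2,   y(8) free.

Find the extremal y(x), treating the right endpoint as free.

The Lagrangian L = (1/2) (y')^2 + 2 y^2 gives
    ∂L/∂y = 4 y,   ∂L/∂y' = y'.
Euler-Lagrange: y'' − 4 y = 0.
With k = 2, the general solution is
    y(x) = A cosh(2 x) + B sinh(2 x).
Fixed left endpoint y(0) = 2 ⇒ A = 2.
The right endpoint x = 8 is free, so the natural (transversality) condition is ∂L/∂y' |_{x=8} = 0, i.e. y'(8) = 0.
Compute y'(x) = A k sinh(k x) + B k cosh(k x), so
    y'(8) = A k sinh(k·8) + B k cosh(k·8) = 0
    ⇒ B = −A tanh(k·8) = − 2 tanh(2·8).
Therefore the extremal is
    y(x) = 2 cosh(2 x) − 2 tanh(2·8) sinh(2 x).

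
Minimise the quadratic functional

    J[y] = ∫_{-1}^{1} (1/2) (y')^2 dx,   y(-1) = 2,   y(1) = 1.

The Lagrangian is L = (1/2) (y')^2.
Compute ∂L/∂y = 0, ∂L/∂y' = y'.
The Euler-Lagrange equation d/dx(∂L/∂y') − ∂L/∂y = 0 reduces to
    y'' = 0.
Its general solution is
    y(x) = A x + B,
with A, B fixed by the endpoint conditions.
Applying the endpoint conditions y(-1) = 2 and y(1) = 1: solve A·-1 + B = 2 and A·1 + B = 1. Subtracting gives A(1 − -1) = 1 − 2, so A = -1/2, and B = 2 − A·-1 = 3/2. Therefore
    y(x) = (-1/2) x + 3/2.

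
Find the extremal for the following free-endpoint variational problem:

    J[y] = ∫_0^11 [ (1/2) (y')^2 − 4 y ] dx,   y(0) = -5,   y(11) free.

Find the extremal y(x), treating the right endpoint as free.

The Lagrangian L = (1/2) (y')^2 − 4 y gives
    ∂L/∂y = −4,   ∂L/∂y' = y'.
Euler-Lagrange: d/dx(y') − (−4) = 0, i.e. y'' + 4 = 0, so
    y(x) = −(4/2) x^2 + C1 x + C2.
Fixed left endpoint y(0) = -5 ⇒ C2 = -5.
The right endpoint x = 11 is free, so the natural (transversality) condition is ∂L/∂y' |_{x=11} = 0, i.e. y'(11) = 0.
Compute y'(x) = −4 x + C1, so y'(11) = −44 + C1 = 0 ⇒ C1 = 44.
Therefore the extremal is
    y(x) = −2 x^2 + 44 x − 5.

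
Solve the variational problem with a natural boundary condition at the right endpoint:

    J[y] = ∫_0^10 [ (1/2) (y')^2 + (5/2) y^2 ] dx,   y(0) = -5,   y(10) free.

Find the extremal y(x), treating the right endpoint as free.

The Lagrangian L = (1/2) (y')^2 + (5/2) y^2 gives
    ∂L/∂y = 5 y,   ∂L/∂y' = y'.
Euler-Lagrange: y'' − 5 y = 0.
With k = sqrt(5), the general solution is
    y(x) = A cosh(sqrt(5) x) + B sinh(sqrt(5) x).
Fixed left endpoint y(0) = -5 ⇒ A = -5.
The right endpoint x = 10 is free, so the natural (transversality) condition is ∂L/∂y' |_{x=10} = 0, i.e. y'(10) = 0.
Compute y'(x) = A k sinh(k x) + B k cosh(k x), so
    y'(10) = A k sinh(k·10) + B k cosh(k·10) = 0
    ⇒ B = −A tanh(k·10) = 5 tanh(sqrt(5)·10).
Therefore the extremal is
    y(x) = −5 cosh(sqrt(5) x) + 5 tanh(sqrt(5)·10) sinh(sqrt(5) x).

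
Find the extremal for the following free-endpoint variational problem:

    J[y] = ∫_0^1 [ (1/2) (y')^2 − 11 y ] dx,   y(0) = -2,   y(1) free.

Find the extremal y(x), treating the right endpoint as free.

The Lagrangian L = (1/2) (y')^2 − 11 y gives
    ∂L/∂y = −11,   ∂L/∂y' = y'.
Euler-Lagrange: d/dx(y') − (−11) = 0, i.e. y'' + 11 = 0, so
    y(x) = −(11/2) x^2 + C1 x + C2.
Fixed left endpoint y(0) = -2 ⇒ C2 = -2.
The right endpoint x = 1 is free, so the natural (transversality) condition is ∂L/∂y' |_{x=1} = 0, i.e. y'(1) = 0.
Compute y'(x) = −11 x + C1, so y'(1) = −11 + C1 = 0 ⇒ C1 = 11.
Therefore the extremal is
    y(x) = −(11/2) x^2 + 11 x − 2.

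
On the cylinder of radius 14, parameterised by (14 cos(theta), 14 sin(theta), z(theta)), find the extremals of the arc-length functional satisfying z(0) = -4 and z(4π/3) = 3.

Parameterise the cylinder of radius R = 14 as
    r(θ) = (14 cos θ, 14 sin θ, z(θ)).
The arc-length element is
    ds = sqrt(196 + (dz/dθ)^2) dθ,
so the Lagrangian is L = sqrt(196 + z'^2).
L depends on z' only, not on z or θ, so ∂L/∂z = 0 and
    ∂L/∂z' = z' / sqrt(196 + z'^2).
The Euler-Lagrange equation gives
    d/dθ( z' / sqrt(196 + z'^2) ) = 0,
so z' is constant. Integrating once:
    z(θ) = a θ + b,
a helix on the cylinder (a straight line when the cylinder is unrolled). The constants a, b are determined by the endpoint conditions.
With endpoint conditions z(0) = -4 and z(4π/3) = 3: from z(0) = b we get b = -4, and a·4π/3 + -4 = 3 gives a = 21/(4π), so
    z(θ) = (21/(4π)) θ − 4.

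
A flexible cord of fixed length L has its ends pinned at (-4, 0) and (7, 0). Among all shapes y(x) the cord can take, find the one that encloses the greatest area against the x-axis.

Set up the augmented Lagrangian using a multiplier λ for the length constraint:
    F(y, y') = y − λ sqrt(1 + y'^2).
F has no explicit x dependence, so the Beltrami identity yields a first integral
    F − y' ∂F/∂y' = C.
Compute ∂F/∂y' = −λ y' / sqrt(1 + y'^2). Then
    y − λ sqrt(1 + y'^2) + λ y'^2 / sqrt(1 + y'^2) = C
    ⇒  y − λ / sqrt(1 + y'^2) = C.
Solving for y' and integrating gives
    (x − a)^2 + (y − b)^2 = λ^2,
a circular arc of radius λ. The constants a, b are determined by the endpoint conditions y(-4) = y(7) = 0, and λ is fixed implicitly by the length constraint
    ∫_{-4}^{7} sqrt(1 + y'^2) dx = L.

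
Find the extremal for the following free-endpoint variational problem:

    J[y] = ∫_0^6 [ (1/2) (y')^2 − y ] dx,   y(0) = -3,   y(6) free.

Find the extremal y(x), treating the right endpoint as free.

The Lagrangian L = (1/2) (y')^2 − y gives
    ∂L/∂y = −1,   ∂L/∂y' = y'.
Euler-Lagrange: d/dx(y') − (−1) = 0, i.e. y'' + 1 = 0, so
    y(x) = −(1/2) x^2 + C1 x + C2.
Fixed left endpoint y(0) = -3 ⇒ C2 = -3.
The right endpoint x = 6 is free, so the natural (transversality) condition is ∂L/∂y' |_{x=6} = 0, i.e. y'(6) = 0.
Compute y'(x) = −1 x + C1, so y'(6) = −6 + C1 = 0 ⇒ C1 = 6.
Therefore the extremal is
    y(x) = −x^2/2 + 6 x − 3.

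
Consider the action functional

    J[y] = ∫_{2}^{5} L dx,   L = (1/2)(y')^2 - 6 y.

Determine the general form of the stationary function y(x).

The Lagrangian is L = (1/2)(y')^2 - 6 y.
∂L/∂y = -6.
∂L/∂y' = y'.
The Euler-Lagrange equation d/dx(∂L/∂y') − ∂L/∂y = 0 becomes:
    y'' + 6 = 0
General solution: y(x) = -3 x^2 + A x + B, where A and B are arbitrary constants fixed by the endpoint conditions.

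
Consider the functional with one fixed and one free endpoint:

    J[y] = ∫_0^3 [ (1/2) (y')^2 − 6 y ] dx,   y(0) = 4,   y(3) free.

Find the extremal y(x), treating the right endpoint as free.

The Lagrangian L = (1/2) (y')^2 − 6 y gives
    ∂L/∂y = −6,   ∂L/∂y' = y'.
Euler-Lagrange: d/dx(y') − (−6) = 0, i.e. y'' + 6 = 0, so
    y(x) = −(6/2) x^2 + C1 x + C2.
Fixed left endpoint y(0) = 4 ⇒ C2 = 4.
The right endpoint x = 3 is free, so the natural (transversality) condition is ∂L/∂y' |_{x=3} = 0, i.e. y'(3) = 0.
Compute y'(x) = −6 x + C1, so y'(3) = −18 + C1 = 0 ⇒ C1 = 18.
Therefore the extremal is
    y(x) = −3 x^2 + 18 x + 4.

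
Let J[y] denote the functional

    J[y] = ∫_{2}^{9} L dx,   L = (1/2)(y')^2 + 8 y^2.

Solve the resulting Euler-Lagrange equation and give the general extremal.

The Lagrangian is L = (1/2)(y')^2 + 8 y^2.
∂L/∂y = 16y.
∂L/∂y' = y'.
The Euler-Lagrange equation d/dx(∂L/∂y') − ∂L/∂y = 0 becomes:
    y'' - 16 y = 0
General solution: y(x) = A e^(4x) + B e^(-4x), where A and B are arbitrary constants fixed by the endpoint conditions.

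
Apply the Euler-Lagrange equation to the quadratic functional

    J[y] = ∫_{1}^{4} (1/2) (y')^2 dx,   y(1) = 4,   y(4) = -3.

The Lagrangian is L = (1/2) (y')^2.
Compute ∂L/∂y = 0, ∂L/∂y' = y'.
The Euler-Lagrange equation d/dx(∂L/∂y') − ∂L/∂y = 0 reduces to
    y'' = 0.
Its general solution is
    y(x) = A x + B,
with A, B fixed by the endpoint conditions.
Applying the endpoint conditions y(1) = 4 and y(4) = -3: solve A·1 + B = 4 and A·4 + B = -3. Subtracting gives A(4 − 1) = -3 − 4, so A = -7/3, and B = 4 − A·1 = 19/3. Therefore
    y(x) = (-7/3) x + 19/3.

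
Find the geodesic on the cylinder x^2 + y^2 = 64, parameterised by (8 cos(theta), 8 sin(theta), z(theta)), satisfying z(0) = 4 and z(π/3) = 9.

Parameterise the cylinder of radius R = 8 as
    r(θ) = (8 cos θ, 8 sin θ, z(θ)).
The arc-length element is
    ds = sqrt(64 + (dz/dθ)^2) dθ,
so the Lagrangian is L = sqrt(64 + z'^2).
L depends on z' only, not on z or θ, so ∂L/∂z = 0 and
    ∂L/∂z' = z' / sqrt(64 + z'^2).
The Euler-Lagrange equation gives
    d/dθ( z' / sqrt(64 + z'^2) ) = 0,
so z' is constant. Integrating once:
    z(θ) = a θ + b,
a helix on the cylinder (a straight line when the cylinder is unrolled). The constants a, b are determined by the endpoint conditions.
With endpoint conditions z(0) = 4 and z(π/3) = 9: from z(0) = b we get b = 4, and a·π/3 + 4 = 9 gives a = 15/π, so
    z(θ) = (15/π) θ + 4.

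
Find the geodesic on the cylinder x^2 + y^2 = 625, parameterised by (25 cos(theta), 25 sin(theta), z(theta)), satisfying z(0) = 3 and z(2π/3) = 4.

Parameterise the cylinder of radius R = 25 as
    r(θ) = (25 cos θ, 25 sin θ, z(θ)).
The arc-length element is
    ds = sqrt(625 + (dz/dθ)^2) dθ,
so the Lagrangian is L = sqrt(625 + z'^2).
L depends on z' only, not on z or θ, so ∂L/∂z = 0 and
    ∂L/∂z' = z' / sqrt(625 + z'^2).
The Euler-Lagrange equation gives
    d/dθ( z' / sqrt(625 + z'^2) ) = 0,
so z' is constant. Integrating once:
    z(θ) = a θ + b,
a helix on the cylinder (a straight line when the cylinder is unrolled). The constants a, b are determined by the endpoint conditions.
With endpoint conditions z(0) = 3 and z(2π/3) = 4: from z(0) = b we get b = 3, and a·2π/3 + 3 = 4 gives a = 3/(2π), so
    z(θ) = (3/(2π)) θ + 3.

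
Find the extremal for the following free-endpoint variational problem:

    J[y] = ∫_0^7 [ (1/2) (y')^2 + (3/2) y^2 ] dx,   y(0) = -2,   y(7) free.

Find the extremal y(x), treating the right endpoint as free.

The Lagrangian L = (1/2) (y')^2 + (3/2) y^2 gives
    ∂L/∂y = 3 y,   ∂L/∂y' = y'.
Euler-Lagrange: y'' − 3 y = 0.
With k = sqrt(3), the general solution is
    y(x) = A cosh(sqrt(3) x) + B sinh(sqrt(3) x).
Fixed left endpoint y(0) = -2 ⇒ A = -2.
The right endpoint x = 7 is free, so the natural (transversality) condition is ∂L/∂y' |_{x=7} = 0, i.e. y'(7) = 0.
Compute y'(x) = A k sinh(k x) + B k cosh(k x), so
    y'(7) = A k sinh(k·7) + B k cosh(k·7) = 0
    ⇒ B = −A tanh(k·7) = 2 tanh(sqrt(3)·7).
Therefore the extremal is
    y(x) = −2 cosh(sqrt(3) x) + 2 tanh(sqrt(3)·7) sinh(sqrt(3) x).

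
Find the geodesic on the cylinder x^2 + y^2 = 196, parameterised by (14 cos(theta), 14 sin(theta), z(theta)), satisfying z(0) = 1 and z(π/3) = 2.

Parameterise the cylinder of radius R = 14 as
    r(θ) = (14 cos θ, 14 sin θ, z(θ)).
The arc-length element is
    ds = sqrt(196 + (dz/dθ)^2) dθ,
so the Lagrangian is L = sqrt(196 + z'^2).
L depends on z' only, not on z or θ, so ∂L/∂z = 0 and
    ∂L/∂z' = z' / sqrt(196 + z'^2).
The Euler-Lagrange equation gives
    d/dθ( z' / sqrt(196 + z'^2) ) = 0,
so z' is constant. Integrating once:
    z(θ) = a θ + b,
a helix on the cylinder (a straight line when the cylinder is unrolled). The constants a, b are determined by the endpoint conditions.
With endpoint conditions z(0) = 1 and z(π/3) = 2: from z(0) = b we get b = 1, and a·π/3 + 1 = 2 gives a = 3/π, so
    z(θ) = (3/π) θ + 1.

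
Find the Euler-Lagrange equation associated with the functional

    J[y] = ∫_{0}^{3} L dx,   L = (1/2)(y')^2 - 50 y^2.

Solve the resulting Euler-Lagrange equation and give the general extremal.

The Lagrangian is L = (1/2)(y')^2 - 50 y^2.
∂L/∂y = -100y.
∂L/∂y' = y'.
The Euler-Lagrange equation d/dx(∂L/∂y') − ∂L/∂y = 0 becomes:
    y'' + 100 y = 0
General solution: y(x) = A sin(10x) + B cos(10x), where A and B are arbitrary constants fixed by the endpoint conditions.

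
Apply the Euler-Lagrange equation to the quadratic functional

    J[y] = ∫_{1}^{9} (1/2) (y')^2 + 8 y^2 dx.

The Lagrangian is L = (1/2) (y')^2 + 8 y^2.
Compute ∂L/∂y = 16y, ∂L/∂y' = y'.
The Euler-Lagrange equation d/dx(∂L/∂y') − ∂L/∂y = 0 reduces to
    y'' − 16 y = 0.
Its general solution is
    y(x) = A e^(4x) + B e^(−4x),
with A, B fixed by the endpoint conditions.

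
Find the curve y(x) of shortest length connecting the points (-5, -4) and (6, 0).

Arc-length functional: J[y] = ∫ sqrt(1 + (y')^2) dx.
Lagrangian L = sqrt(1 + (y')^2) has no explicit y dependence, so ∂L/∂y = 0 and the Euler-Lagrange equation gives
    d/dx( y' / sqrt(1 + (y')^2) ) = 0  ⇒  y' / sqrt(1 + (y')^2) = const.
Hence y' is constant, so y(x) is affine.
Fitting the endpoints (-5, -4) and (6, 0):
    slope m = (0 − (-4)) / (6 − (-5)) = 4/11,
    intercept c = (-4) − m·(-5) = -24/11.
Extremal: y(x) = (4/11) x - 24/11.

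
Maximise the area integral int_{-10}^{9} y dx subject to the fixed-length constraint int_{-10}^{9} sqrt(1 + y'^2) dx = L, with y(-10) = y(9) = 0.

Set up the augmented Lagrangian using a multiplier λ for the length constraint:
    F(y, y') = y − λ sqrt(1 + y'^2).
F has no explicit x dependence, so the Beltrami identity yields a first integral
    F − y' ∂F/∂y' = C.
Compute ∂F/∂y' = −λ y' / sqrt(1 + y'^2). Then
    y − λ sqrt(1 + y'^2) + λ y'^2 / sqrt(1 + y'^2) = C
    ⇒  y − λ / sqrt(1 + y'^2) = C.
Solving for y' and integrating gives
    (x − a)^2 + (y − b)^2 = λ^2,
a circular arc of radius λ. The constants a, b are determined by the endpoint conditions y(-10) = y(9) = 0, and λ is fixed implicitly by the length constraint
    ∫_{-10}^{9} sqrt(1 + y'^2) dx = L.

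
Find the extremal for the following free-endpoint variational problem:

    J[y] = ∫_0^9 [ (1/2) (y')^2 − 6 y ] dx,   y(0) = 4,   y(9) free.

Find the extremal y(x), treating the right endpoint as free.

The Lagrangian L = (1/2) (y')^2 − 6 y gives
    ∂L/∂y = −6,   ∂L/∂y' = y'.
Euler-Lagrange: d/dx(y') − (−6) = 0, i.e. y'' + 6 = 0, so
    y(x) = −(6/2) x^2 + C1 x + C2.
Fixed left endpoint y(0) = 4 ⇒ C2 = 4.
The right endpoint x = 9 is free, so the natural (transversality) condition is ∂L/∂y' |_{x=9} = 0, i.e. y'(9) = 0.
Compute y'(x) = −6 x + C1, so y'(9) = −54 + C1 = 0 ⇒ C1 = 54.
Therefore the extremal is
    y(x) = −3 x^2 + 54 x + 4.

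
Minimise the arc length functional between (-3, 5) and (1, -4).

Arc-length functional: J[y] = ∫ sqrt(1 + (y')^2) dx.
Lagrangian L = sqrt(1 + (y')^2) has no explicit y dependence, so ∂L/∂y = 0 and the Euler-Lagrange equation gives
    d/dx( y' / sqrt(1 + (y')^2) ) = 0  ⇒  y' / sqrt(1 + (y')^2) = const.
Hence y' is constant, so y(x) is affine.
Fitting the endpoints (-3, 5) and (1, -4):
    slope m = ((-4) − 5) / (1 − (-3)) = -9/4,
    intercept c = 5 − m·(-3) = -7/4.
Extremal: y(x) = (-9/4) x - 7/4.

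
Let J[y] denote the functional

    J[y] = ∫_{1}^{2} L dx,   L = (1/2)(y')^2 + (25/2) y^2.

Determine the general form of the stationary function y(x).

The Lagrangian is L = (1/2)(y')^2 + (25/2) y^2.
∂L/∂y = 25y.
∂L/∂y' = y'.
The Euler-Lagrange equation d/dx(∂L/∂y') − ∂L/∂y = 0 becomes:
    y'' - 25 y = 0
General solution: y(x) = A e^(5x) + B e^(-5x), where A and B are arbitrary constants fixed by the endpoint conditions.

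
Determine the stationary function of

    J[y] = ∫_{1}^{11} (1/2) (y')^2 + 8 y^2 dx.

The Lagrangian is L = (1/2) (y')^2 + 8 y^2.
Compute ∂L/∂y = 16y, ∂L/∂y' = y'.
The Euler-Lagrange equation d/dx(∂L/∂y') − ∂L/∂y = 0 reduces to
    y'' − 16 y = 0.
Its general solution is
    y(x) = A e^(4x) + B e^(−4x),
with A, B fixed by the endpoint conditions.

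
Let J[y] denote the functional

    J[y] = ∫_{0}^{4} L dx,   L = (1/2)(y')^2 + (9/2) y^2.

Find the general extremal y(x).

The Lagrangian is L = (1/2)(y')^2 + (9/2) y^2.
∂L/∂y = 9y.
∂L/∂y' = y'.
The Euler-Lagrange equation d/dx(∂L/∂y') − ∂L/∂y = 0 becomes:
    y'' - 9 y = 0
General solution: y(x) = A e^(3x) + B e^(-3x), where A and B are arbitrary constants fixed by the endpoint conditions.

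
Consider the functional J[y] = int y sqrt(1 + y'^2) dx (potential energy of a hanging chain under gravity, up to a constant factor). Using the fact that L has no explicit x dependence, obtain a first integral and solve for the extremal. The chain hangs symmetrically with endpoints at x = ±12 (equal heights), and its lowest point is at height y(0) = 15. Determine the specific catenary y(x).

The Lagrangian L(y, y') = y sqrt(1 + y'^2) has no explicit x dependence, so the Beltrami identity applies:
    L − y' ∂L/∂y' = C.
Compute ∂L/∂y' = y · y' / sqrt(1 + y'^2). Then
    L − y' ∂L/∂y'
    = y sqrt(1 + y'^2) − y · y'^2 / sqrt(1 + y'^2)
    = y (1 + y'^2 − y'^2) / sqrt(1 + y'^2)
    = y / sqrt(1 + y'^2) = C.
Squaring gives y^2 = C^2 (1 + y'^2), i.e.
    y'^2 = y^2 / C^2 − 1.
Separating variables,
    dy / sqrt(y^2 − C^2) = dx / C,
and integrating gives arccosh(y / C) = (x − a)/C, so
    y(x) = C cosh((x − a)/C),
the catenary. The constants C and a are fixed by the two endpoint conditions (and, for the hanging-chain problem, the length constraint selects C).
Now fit the given data. The endpoints x = ±12 are symmetric at equal height, so the catenary is even about its minimum: a = 0 and y(x) = C cosh(x/C). The lowest point is y(0) = C cosh(0) = C, and we are told y(0) = 15, so C = 15. Therefore
    y(x) = 15 cosh(x/15),
and at the endpoints
    y(±12) = 15 cosh(12/15).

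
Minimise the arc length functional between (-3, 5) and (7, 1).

Arc-length functional: J[y] = ∫ sqrt(1 + (y')^2) dx.
Lagrangian L = sqrt(1 + (y')^2) has no explicit y dependence, so ∂L/∂y = 0 and the Euler-Lagrange equation gives
    d/dx( y' / sqrt(1 + (y')^2) ) = 0  ⇒  y' / sqrt(1 + (y')^2) = const.
Hence y' is constant, so y(x) is affine.
Fitting the endpoints (-3, 5) and (7, 1):
    slope m = (1 − 5) / (7 − (-3)) = -2/5,
    intercept c = 5 − m·(-3) = 19/5.
Extremal: y(x) = (-2/5) x + 19/5.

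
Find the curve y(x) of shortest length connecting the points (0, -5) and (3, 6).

Arc-length functional: J[y] = ∫ sqrt(1 + (y')^2) dx.
Lagrangian L = sqrt(1 + (y')^2) has no explicit y dependence, so ∂L/∂y = 0 and the Euler-Lagrange equation gives
    d/dx( y' / sqrt(1 + (y')^2) ) = 0  ⇒  y' / sqrt(1 + (y')^2) = const.
Hence y' is constant, so y(x) is affine.
Fitting the endpoints (0, -5) and (3, 6):
    slope m = (6 − (-5)) / (3 − 0) = 11/3,
    intercept c = (-5) − m·0 = -5.
Extremal: y(x) = (11/3) x - 5.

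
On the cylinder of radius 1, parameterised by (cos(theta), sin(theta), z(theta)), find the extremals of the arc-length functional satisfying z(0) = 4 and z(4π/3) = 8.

Parameterise the cylinder of radius R = 1 as
    r(θ) = (cos θ, sin θ, z(θ)).
The arc-length element is
    ds = sqrt(1 + (dz/dθ)^2) dθ,
so the Lagrangian is L = sqrt(1 + z'^2).
L depends on z' only, not on z or θ, so ∂L/∂z = 0 and
    ∂L/∂z' = z' / sqrt(1 + z'^2).
The Euler-Lagrange equation gives
    d/dθ( z' / sqrt(1 + z'^2) ) = 0,
so z' is constant. Integrating once:
    z(θ) = a θ + b,
a helix on the cylinder (a straight line when the cylinder is unrolled). The constants a, b are determined by the endpoint conditions.
With endpoint conditions z(0) = 4 and z(4π/3) = 8: from z(0) = b we get b = 4, and a·4π/3 + 4 = 8 gives a = 3/π, so
    z(θ) = (3/π) θ + 4.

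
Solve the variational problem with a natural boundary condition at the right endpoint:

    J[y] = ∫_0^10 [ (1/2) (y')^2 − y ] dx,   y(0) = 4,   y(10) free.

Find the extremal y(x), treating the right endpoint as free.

The Lagrangian L = (1/2) (y')^2 − y gives
    ∂L/∂y = −1,   ∂L/∂y' = y'.
Euler-Lagrange: d/dx(y') − (−1) = 0, i.e. y'' + 1 = 0, so
    y(x) = −(1/2) x^2 + C1 x + C2.
Fixed left endpoint y(0) = 4 ⇒ C2 = 4.
The right endpoint x = 10 is free, so the natural (transversality) condition is ∂L/∂y' |_{x=10} = 0, i.e. y'(10) = 0.
Compute y'(x) = −1 x + C1, so y'(10) = −10 + C1 = 0 ⇒ C1 = 10.
Therefore the extremal is
    y(x) = −x^2/2 + 10 x + 4.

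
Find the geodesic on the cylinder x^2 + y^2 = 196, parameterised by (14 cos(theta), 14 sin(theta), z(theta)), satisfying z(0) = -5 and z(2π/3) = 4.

Parameterise the cylinder of radius R = 14 as
    r(θ) = (14 cos θ, 14 sin θ, z(θ)).
The arc-length element is
    ds = sqrt(196 + (dz/dθ)^2) dθ,
so the Lagrangian is L = sqrt(196 + z'^2).
L depends on z' only, not on z or θ, so ∂L/∂z = 0 and
    ∂L/∂z' = z' / sqrt(196 + z'^2).
The Euler-Lagrange equation gives
    d/dθ( z' / sqrt(196 + z'^2) ) = 0,
so z' is constant. Integrating once:
    z(θ) = a θ + b,
a helix on the cylinder (a straight line when the cylinder is unrolled). The constants a, b are determined by the endpoint conditions.
With endpoint conditions z(0) = -5 and z(2π/3) = 4: from z(0) = b we get b = -5, and a·2π/3 + -5 = 4 gives a = 27/(2π), so
    z(θ) = (27/(2π)) θ − 5.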